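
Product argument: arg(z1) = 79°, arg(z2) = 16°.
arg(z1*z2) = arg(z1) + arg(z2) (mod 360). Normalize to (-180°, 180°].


arg(z1*z2) = 79° + 16° = 95°
Normalized to (-180°, 180°]: 95°

95°


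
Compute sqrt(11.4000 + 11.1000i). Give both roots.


|z| = sqrt(129.96+123.21) = 15.9113
sqrt((|z|+a)/2) = sqrt((15.9113+11.4)/2) = sqrt(13.6557) = 3.6954
sqrt((|z|-a)/2) = sqrt((15.9113-11.4)/2) = sqrt(2.2557) = 1.5019

±(3.6954 + 1.5019i) i.e. 3.6954 + 1.5019i and -3.6954 - 1.5019i


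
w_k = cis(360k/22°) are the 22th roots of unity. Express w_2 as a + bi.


Angle = 360*2/22 = 32.7273°
a = cos(32.7273°) = 0.8413
b = sin(32.7273°) = 0.5406

0.8413 + 0.5406i


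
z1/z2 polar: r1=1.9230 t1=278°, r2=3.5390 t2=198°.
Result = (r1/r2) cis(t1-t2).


r = 1.9230 / 3.5390 = 0.5434
theta = 278° - 198° = 80° = 80° (mod 360)

0.5434 cis(80°)


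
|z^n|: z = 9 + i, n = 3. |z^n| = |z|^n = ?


|z| = sqrt(81+1) = sqrt(82) = 9.0554
|z^3| = |z|^3 = (sqrt(82))^3 = 82*sqrt(82)

|z^3| = 82*sqrt(82) ≈ 742.5416


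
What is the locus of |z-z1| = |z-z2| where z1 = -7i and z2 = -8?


Equal distances means the locus is the perpendicular bisector of z1 and z2.
Midpoint = ((0+(-8))/2, (-7+0)/2) = (-4.0000, -3.5000)

Perpendicular bisector through (-4.0000, -3.5000)


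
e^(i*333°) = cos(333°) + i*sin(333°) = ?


cos(333°) = 0.8910
sin(333°) = -0.4540

e^(i*333°) = 0.8910 - 0.4540i


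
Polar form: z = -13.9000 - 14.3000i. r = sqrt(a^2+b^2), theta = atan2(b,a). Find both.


r = sqrt(193.21+204.49) = sqrt(397.7) = 19.9424
theta = atan2(-14.3, -13.9) = -134.1873 degrees

r = 19.9424, theta = -134.1873 degrees


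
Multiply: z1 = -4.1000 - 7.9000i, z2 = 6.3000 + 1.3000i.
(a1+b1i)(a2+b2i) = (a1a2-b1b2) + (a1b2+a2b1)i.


Real = -4.1*6.3 - (-7.9)*1.3 = -25.83 - (-10.27) = -15.56
Imag = -4.1*1.3 + 6.3*(-7.9) = -5.33 - (49.77) = -55.1

-15.5600 - 55.1000i


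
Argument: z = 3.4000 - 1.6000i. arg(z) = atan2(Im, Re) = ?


Re = 3.4, Im = -1.6
arg = atan2(-1.6, 3.4) = -25.2011 degrees

arg(z) = -25.2011 degrees


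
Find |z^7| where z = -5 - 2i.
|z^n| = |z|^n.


|z| = sqrt(25+4) = sqrt(29) = 5.3852
|z^7| = |z|^7 = (sqrt(29))^7 = 29^3 * sqrt(29) = 24389*sqrt(29)

|z^7| = 24389*sqrt(29) ≈ 131338.7845


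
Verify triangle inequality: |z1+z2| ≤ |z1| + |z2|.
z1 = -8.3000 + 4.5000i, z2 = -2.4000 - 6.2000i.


|z1| = sqrt((-8.3)^2 + 4.5^2) = sqrt(89.14) = 9.4414
|z2| = sqrt((-2.4)^2 + (-6.2)^2) = sqrt(44.2) = 6.6483
z1+z2 = -10.7000 - 1.7000i
|z1+z2| = sqrt(117.38) = 10.8342
|z1|+|z2| = 9.4414 + 6.6483 = 16.0897

|z1+z2| = 10.8342 ≤ |z1|+|z2| = 16.0897 (verified)


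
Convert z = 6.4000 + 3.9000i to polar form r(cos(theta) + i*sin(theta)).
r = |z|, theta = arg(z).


r = sqrt(40.96+15.21) = sqrt(56.17) = 7.4947
theta = atan2(3.9, 6.4) = 31.3571 degrees

r = 7.4947, theta = 31.3571 degrees


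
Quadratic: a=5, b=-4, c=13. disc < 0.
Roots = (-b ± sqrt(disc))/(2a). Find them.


disc = (-4)^2 - 4*5*13 = 16 - 260 = -244
sqrt(|disc|) = sqrt(244) = 15.6205
Real part = 4/(2*5) = 0.4000
Imag part = 15.6205/(2*5) = 1.5620

0.4000 ± 1.5620i


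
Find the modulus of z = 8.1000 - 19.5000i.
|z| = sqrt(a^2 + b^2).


|z| = sqrt(8.1^2 + (-19.5)^2) = sqrt(65.61 + 380.25) = sqrt(445.86) = 21.1154

|z| = 21.1154


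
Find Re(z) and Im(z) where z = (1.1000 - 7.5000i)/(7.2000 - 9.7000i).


Multiply by conjugate: (1.1000 - 7.5000i)(7.2000 + 9.7000i) / (7.2^2 + (-9.7)^2)
Numerator real = 1.1*7.2 - (7.5)*(-9.7) = 80.67
Numerator imag = -7.5*7.2 - 1.1*(-9.7) = -43.33
Denominator = 145.93
Re(z) = 80.67/145.93 = 0.5528
Im(z) = -43.33/145.93 = -0.2969

Re(z) = 0.5528, Im(z) = -0.2969


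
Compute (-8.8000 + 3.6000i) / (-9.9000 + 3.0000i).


Conjugate of z2 = -9.9000 - 3.0000i
Numerator: (-8.8000 + 3.6000i)(-9.9000 - 3.0000i) = 97.9200 - 9.2400i
Denominator: (-9.9)^2 + 3^2 = 107.01
Result = (97.9200 - 9.2400i)/107.01

0.9151 - 0.0863i


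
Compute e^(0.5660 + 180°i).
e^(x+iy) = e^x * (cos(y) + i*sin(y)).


e^0.5660 = 1.7612
cos(180°) = -1
sin(180°) = 0
Real = 1.7612*(-1) = -1.7612
Imag = 1.7612*0 = 0

-1.7612 + 0i


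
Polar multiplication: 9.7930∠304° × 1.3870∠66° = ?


r = 9.7930 * 1.3870 = 13.5829
theta = 304° + 66° = 370° = 10° (mod 360)

13.5829 cis(10°)


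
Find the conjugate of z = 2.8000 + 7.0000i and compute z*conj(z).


z_bar = 2.8000 - 7.0000i
z*z_bar = 2.8^2 + 7^2 = 7.84 + 49 = 56.84

z_bar = 2.8000 - 7.0000i, z*z_bar = 56.84


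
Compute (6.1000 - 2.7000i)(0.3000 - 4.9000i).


Real = 6.1*0.3 - (-2.7)*(-4.9) = 1.83 - 13.23 = -11.4
Imag = 6.1*(-4.9) + 0.3*(-2.7) = -29.89 - (0.81) = -30.7

-11.4000 - 30.7000i


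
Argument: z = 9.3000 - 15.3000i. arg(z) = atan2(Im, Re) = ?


Re = 9.3, Im = -15.3
arg = atan2(-15.3, 9.3) = -58.7070 degrees

arg(z) = -58.7070 degrees


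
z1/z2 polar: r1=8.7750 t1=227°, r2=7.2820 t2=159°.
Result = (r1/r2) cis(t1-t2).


r = 8.7750 / 7.2820 = 1.2050
theta = 227° - 159° = 68° = 68° (mod 360)

1.2050 cis(68°)


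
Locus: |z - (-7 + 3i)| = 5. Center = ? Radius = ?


|z - z0| = r is a circle with center z0 and radius r.
Center = (-7, 3), radius = 5

Circle with center (-7, 3) and radius 5


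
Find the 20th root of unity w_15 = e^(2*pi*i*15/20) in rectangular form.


Angle = 360*15/20 = 270°
a = cos(270°) = 0
b = sin(270°) = -1.0000

0 - 1.0000i


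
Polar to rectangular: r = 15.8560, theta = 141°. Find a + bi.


a = 15.8560*cos(141°) = 15.8560*(-0.777146) = -12.3224
b = 15.8560*sin(141°) = 15.8560*0.62932 = 9.9785

-12.3224 + 9.9785i


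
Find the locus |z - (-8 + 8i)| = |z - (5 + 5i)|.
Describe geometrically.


Equal distances means the locus is the perpendicular bisector of z1 and z2.
Midpoint = ((-8+5)/2, (8+5)/2) = (-1.5000, 6.5000)

Perpendicular bisector through (-1.5000, 6.5000)


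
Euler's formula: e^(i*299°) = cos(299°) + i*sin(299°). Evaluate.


cos(299°) = 0.4848
sin(299°) = -0.8746

e^(i*299°) = 0.4848 - 0.8746i


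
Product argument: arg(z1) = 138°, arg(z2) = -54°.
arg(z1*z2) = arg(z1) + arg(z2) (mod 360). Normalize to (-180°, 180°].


arg(z1*z2) = 138° - 54° = 84°
Normalized to (-180°, 180°]: 84°

84°


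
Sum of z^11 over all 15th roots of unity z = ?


The roots are w_k = w^k with w = e^(2*pi*i/15), and (w^k)^11 = (w^11)^k.
So S = 1 + u + u^2 + ... + u^(14) with u = w^11.
11 = 0*15 + 11, so 11 is not a multiple of 15: u = w^11 ≠ 1 (w is a primitive 15th root), while u^15 = (w^15)^11 = 1.
Geometric series: S = (1 - u^15)/(1 - u) = (1 - 1)/(1 - u) = 0

S = 0


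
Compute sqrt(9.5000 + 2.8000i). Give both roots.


|z| = sqrt(90.25+7.84) = 9.9040
sqrt((|z|+a)/2) = sqrt((9.9040+9.5)/2) = sqrt(9.7020) = 3.1148
sqrt((|z|-a)/2) = sqrt((9.9040-9.5)/2) = sqrt(0.2020) = 0.4495

±(3.1148 + 0.4495i) i.e. 3.1148 + 0.4495i and -3.1148 - 0.4495i


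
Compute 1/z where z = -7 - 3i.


|z|^2 = 49+9 = 58
1/z = (-7 + 3i)/58

1/z = -0.1207 + 0.0517i


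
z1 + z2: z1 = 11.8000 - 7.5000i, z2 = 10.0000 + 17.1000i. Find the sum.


Real: 11.8 + 10 = 21.8
Imag: -7.5 + 17.1 = 9.6

21.8000 + 9.6000i


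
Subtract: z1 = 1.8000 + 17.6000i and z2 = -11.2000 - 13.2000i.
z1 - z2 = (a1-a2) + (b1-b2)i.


Real: 1.8 + 11.2 = 13
Imag: 17.6 + 13.2 = 30.8

13.0000 + 30.8000i


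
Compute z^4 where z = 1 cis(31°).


r^4 = 1^4 = 1
n*theta = 4*31° = 124° = 124° (mod 360)
a = 1*cos(124°) = -0.5592
b = 1*sin(124°) = 0.8290

1 cis(124°) = -0.5592 + 0.8290i


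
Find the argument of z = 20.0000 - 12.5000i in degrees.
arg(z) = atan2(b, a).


Re = 20, Im = -12.5
arg = atan2(-12.5, 20) = -32.0054 degrees

arg(z) = -32.0054 degrees


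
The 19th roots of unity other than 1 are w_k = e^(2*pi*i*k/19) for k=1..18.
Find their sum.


With w = e^(2*pi*i/19), all 19 of the 19th roots of unity w^0 = 1, w, ..., w^(18) sum to 0: 1 + w + ... + w^(18) = (1 - w^19)/(1 - w) = 0 since w^19 = 1, w ≠ 1.
Removing the root 1: w + w^2 + ... + w^(18) = 0 - 1 = -1

Sum = -1


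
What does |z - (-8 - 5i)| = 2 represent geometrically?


|z - z0| = r is a circle with center z0 and radius r.
Center = (-8, -5), radius = 2

Circle with center (-8, -5) and radius 2


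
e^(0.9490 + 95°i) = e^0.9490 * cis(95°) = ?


e^0.9490 = 2.5831
cos(95°) = -0.08716
sin(95°) = 0.9962
Real = 2.5831*(-0.08716) = -0.2251
Imag = 2.5831*0.9962 = 2.5733

-0.2251 + 2.5733i


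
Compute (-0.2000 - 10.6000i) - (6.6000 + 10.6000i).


Real: -0.2 - 6.6 = -6.8
Imag: -10.6 - 10.6 = -21.2

-6.8000 - 21.2000i


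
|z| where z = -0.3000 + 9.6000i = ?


|z| = sqrt((-0.3)^2 + 9.6^2) = sqrt(0.09 + 92.16) = sqrt(92.25) = 9.6047

|z| = 9.6047


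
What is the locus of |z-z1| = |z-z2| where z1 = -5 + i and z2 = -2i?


Equal distances means the locus is the perpendicular bisector of z1 and z2.
Midpoint = ((-5+0)/2, (1+(-2))/2) = (-2.5000, -0.5000)

Perpendicular bisector through (-2.5000, -0.5000)


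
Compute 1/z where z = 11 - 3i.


|z|^2 = 121+9 = 130
1/z = (11 + 3i)/130

1/z = 0.0846 + 0.0231i


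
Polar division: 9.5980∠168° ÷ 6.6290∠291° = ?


r = 9.5980 / 6.6290 = 1.4479
theta = 168° - 291° = -123° = 237° (mod 360)

1.4479 cis(237°)


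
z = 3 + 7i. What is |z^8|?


|z| = sqrt(9+49) = sqrt(58) = 7.6158
|z^8| = |z|^8 = (sqrt(58))^8 = 58^4 = 11316496

|z^8| = 11316496


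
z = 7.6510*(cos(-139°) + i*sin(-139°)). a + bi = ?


a = 7.6510*cos(-139°) = 7.6510*(-0.75471) = -5.7743
b = 7.6510*sin(-139°) = 7.6510*(-0.65606) = -5.0195

-5.7743 - 5.0195i


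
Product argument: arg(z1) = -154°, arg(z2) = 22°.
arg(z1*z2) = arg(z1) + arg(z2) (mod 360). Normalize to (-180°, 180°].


arg(z1*z2) = -154° + 22° = -132°
Normalized to (-180°, 180°]: -132°

-132°


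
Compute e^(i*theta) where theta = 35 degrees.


cos(35°) = 0.8192
sin(35°) = 0.5736

e^(i*35°) = 0.8192 + 0.5736i


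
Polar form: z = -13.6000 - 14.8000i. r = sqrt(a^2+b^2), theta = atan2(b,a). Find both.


r = sqrt(184.96+219.04) = sqrt(404) = 20.0998
theta = atan2(-14.8, -13.6) = -132.5805 degrees

r = 20.0998, theta = -132.5805 degrees


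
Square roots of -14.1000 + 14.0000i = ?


|z| = sqrt(198.81+196) = 19.8698
sqrt((|z|+a)/2) = sqrt((19.8698+(-14.1))/2) = sqrt(2.8849) = 1.6985
sqrt((|z|-a)/2) = sqrt((19.8698-(-14.1))/2) = sqrt(16.9849) = 4.1213

±(1.6985 + 4.1213i) i.e. 1.6985 + 4.1213i and -1.6985 - 4.1213i


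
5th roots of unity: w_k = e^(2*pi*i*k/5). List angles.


The 5th roots of unity are cis(360k/5°) for k=0..4
Angle step = 360/5 = 72°
Primitive root: cis(72°)
Primitive root = 0.3090 + 0.9511i

5 roots at angles: 0°, 72°, 144°, 216°, 288°


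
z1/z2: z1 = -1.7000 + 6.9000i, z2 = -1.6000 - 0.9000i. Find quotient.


Conjugate of z2 = -1.6000 + 0.9000i
Numerator: (-1.7000 + 6.9000i)(-1.6000 + 0.9000i) = -3.4900 - 12.5700i
Denominator: (-1.6)^2 + (-0.9)^2 = 3.37
Result = (-3.4900 - 12.5700i)/3.37

-1.0356 - 3.7300i


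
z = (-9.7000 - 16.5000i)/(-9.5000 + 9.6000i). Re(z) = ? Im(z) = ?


Multiply by conjugate: (-9.7000 - 16.5000i)(-9.5000 - 9.6000i) / ((-9.5)^2 + 9.6^2)
Numerator real = -9.7*(-9.5) - (16.5)*9.6 = -66.25
Numerator imag = -16.5*(-9.5) - (-9.7)*9.6 = 249.87
Denominator = 182.41
Re(z) = -66.25/182.41 = -0.3632
Im(z) = 249.87/182.41 = 1.3698

Re(z) = -0.3632, Im(z) = 1.3698


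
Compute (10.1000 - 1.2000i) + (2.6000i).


Real: 10.1 + 0 = 10.1
Imag: -1.2 + 2.6 = 1.4

10.1000 + 1.4000i


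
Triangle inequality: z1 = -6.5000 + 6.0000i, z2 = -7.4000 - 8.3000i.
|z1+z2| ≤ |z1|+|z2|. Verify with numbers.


|z1| = sqrt((-6.5)^2 + 6^2) = sqrt(78.25) = 8.8459
|z2| = sqrt((-7.4)^2 + (-8.3)^2) = sqrt(123.65) = 11.1198
z1+z2 = -13.9000 - 2.3000i
|z1+z2| = sqrt(198.5) = 14.0890
|z1|+|z2| = 8.8459 + 11.1198 = 19.9657

|z1+z2| = 14.0890 ≤ |z1|+|z2| = 19.9657 (verified)


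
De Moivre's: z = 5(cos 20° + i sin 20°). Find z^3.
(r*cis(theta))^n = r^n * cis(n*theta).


r^3 = 5^3 = 125
n*theta = 3*20° = 60° = 60° (mod 360)
a = 125*cos(60°) = 62.5000
b = 125*sin(60°) = 108.2532

125 cis(60°) = 62.5000 + 108.2532i


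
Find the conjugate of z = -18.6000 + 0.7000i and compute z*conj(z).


z_bar = -18.6000 - 0.7000i
z*z_bar = (-18.6)^2 + 0.7^2 = 345.96 + 0.49 = 346.45

z_bar = -18.6000 - 0.7000i, z*z_bar = 346.45


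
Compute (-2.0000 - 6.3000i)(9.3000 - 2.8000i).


Real = -2*9.3 - (-6.3)*(-2.8) = -18.6 - 17.64 = -36.24
Imag = -2*(-2.8) + 9.3*(-6.3) = 5.6 - (58.59) = -52.99

-36.2400 - 52.9900i


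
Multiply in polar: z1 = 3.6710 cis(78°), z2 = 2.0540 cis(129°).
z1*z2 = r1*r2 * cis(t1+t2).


r = 3.6710 * 2.0540 = 7.5402
theta = 78° + 129° = 207° = 207° (mod 360)

7.5402 cis(207°)


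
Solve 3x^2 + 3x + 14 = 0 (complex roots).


disc = 3^2 - 4*3*14 = 9 - 168 = -159
sqrt(|disc|) = sqrt(159) = 12.6095
Real part = -3/(2*3) = -0.5000
Imag part = 12.6095/(2*3) = 2.1016

-0.5000 ± 2.1016i


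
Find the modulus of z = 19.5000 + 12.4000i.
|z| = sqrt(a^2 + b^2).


|z| = sqrt(19.5^2 + 12.4^2) = sqrt(380.25 + 153.76) = sqrt(534.01) = 23.1087

|z| = 23.1087


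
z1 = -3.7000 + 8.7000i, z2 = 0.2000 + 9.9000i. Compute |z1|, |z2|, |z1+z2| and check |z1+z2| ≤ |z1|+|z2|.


|z1| = sqrt((-3.7)^2 + 8.7^2) = sqrt(89.38) = 9.4541
|z2| = sqrt(0.2^2 + 9.9^2) = sqrt(98.05) = 9.9020
z1+z2 = -3.5000 + 18.6000i
|z1+z2| = sqrt(358.21) = 18.9264
|z1|+|z2| = 9.4541 + 9.9020 = 19.3561

|z1+z2| = 18.9264 ≤ |z1|+|z2| = 19.3561 (verified)


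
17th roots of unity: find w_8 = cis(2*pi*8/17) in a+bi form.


Angle = 360*8/17 = 169.4118°
a = cos(169.4118°) = -0.9830
b = sin(169.4118°) = 0.1837

-0.9830 + 0.1837i


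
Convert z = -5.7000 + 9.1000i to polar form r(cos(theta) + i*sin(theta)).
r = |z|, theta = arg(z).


r = sqrt(32.49+82.81) = sqrt(115.3) = 10.7378
theta = atan2(9.1, -5.7) = 122.0619 degrees

r = 10.7378, theta = 122.0619 degrees


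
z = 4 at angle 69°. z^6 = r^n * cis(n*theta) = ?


r^6 = 4^6 = 4096
n*theta = 6*69° = 414° = 54° (mod 360)
a = 4096*cos(54°) = 2407.5684
b = 4096*sin(54°) = 3313.7336

4096 cis(54°) = 2407.5684 + 3313.7336i


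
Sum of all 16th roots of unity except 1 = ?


With w = e^(2*pi*i/16), all 16 of the 16th roots of unity w^0 = 1, w, ..., w^(15) sum to 0: 1 + w + ... + w^(15) = (1 - w^16)/(1 - w) = 0 since w^16 = 1, w ≠ 1.
Removing the root 1: w + w^2 + ... + w^(15) = 0 - 1 = -1

Sum = -1


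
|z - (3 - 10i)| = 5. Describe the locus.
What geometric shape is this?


|z - z0| = r is a circle with center z0 and radius r.
Center = (3, -10), radius = 5

Circle with center (3, -10) and radius 5


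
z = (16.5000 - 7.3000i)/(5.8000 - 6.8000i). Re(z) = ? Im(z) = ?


Multiply by conjugate: (16.5000 - 7.3000i)(5.8000 + 6.8000i) / (5.8^2 + (-6.8)^2)
Numerator real = 16.5*5.8 - (7.3)*(-6.8) = 145.34
Numerator imag = -7.3*5.8 - 16.5*(-6.8) = 69.86
Denominator = 79.88
Re(z) = 145.34/79.88 = 1.8195
Im(z) = 69.86/79.88 = 0.8746

Re(z) = 1.8195, Im(z) = 0.8746


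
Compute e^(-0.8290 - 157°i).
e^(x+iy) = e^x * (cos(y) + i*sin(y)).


e^-0.8290 = 0.4365
cos(-157°) = -0.9205
sin(-157°) = -0.3907
Real = 0.4365*(-0.9205) = -0.4018
Imag = 0.4365*(-0.3907) = -0.1705

-0.4018 - 0.1705i


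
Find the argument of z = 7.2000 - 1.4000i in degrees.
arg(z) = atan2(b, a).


Re = 7.2, Im = -1.4
arg = atan2(-1.4, 7.2) = -11.0035 degrees

arg(z) = -11.0035 degrees


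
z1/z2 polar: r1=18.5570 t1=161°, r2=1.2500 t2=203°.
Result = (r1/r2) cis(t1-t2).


r = 18.5570 / 1.2500 = 14.8456
theta = 161° - 203° = -42° = 318° (mod 360)

14.8456 cis(318°)


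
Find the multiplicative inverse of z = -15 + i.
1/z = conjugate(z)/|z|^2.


|z|^2 = 225+1 = 226
1/z = (-15 - 1i)/226

1/z = -0.0664 - 0.0044i


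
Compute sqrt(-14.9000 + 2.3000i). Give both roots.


|z| = sqrt(222.01+5.29) = 15.0765
sqrt((|z|+a)/2) = sqrt((15.0765+(-14.9))/2) = sqrt(0.0882) = 0.2970
sqrt((|z|-a)/2) = sqrt((15.0765-(-14.9))/2) = sqrt(14.9882) = 3.8715

±(0.2970 + 3.8715i) i.e. 0.2970 + 3.8715i and -0.2970 - 3.8715i


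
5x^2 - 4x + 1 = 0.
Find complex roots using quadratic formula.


disc = (-4)^2 - 4*5*1 = 16 - 20 = -4
sqrt(|disc|) = sqrt(4) = 2.0000
Real part = 4/(2*5) = 0.4000
Imag part = 2.0000/(2*5) = 0.2000

0.4000 ± 0.2000i


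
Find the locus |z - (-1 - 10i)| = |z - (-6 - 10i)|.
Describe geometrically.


Equal distances means the locus is the perpendicular bisector of z1 and z2.
Midpoint = ((-1+(-6))/2, (-10+(-10))/2) = (-3.5000, -10.0000)

Perpendicular bisector through (-3.5000, -10.0000)


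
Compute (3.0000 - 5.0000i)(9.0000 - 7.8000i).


Real = 3*9 - (-5)*(-7.8) = 27 - 39 = -12
Imag = 3*(-7.8) + 9*(-5) = -23.4 - (45) = -68.4

-12.0000 - 68.4000i


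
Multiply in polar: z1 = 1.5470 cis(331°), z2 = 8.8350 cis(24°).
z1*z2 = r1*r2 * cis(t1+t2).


r = 1.5470 * 8.8350 = 13.6677
theta = 331° + 24° = 355° = 355° (mod 360)

13.6677 cis(355°)


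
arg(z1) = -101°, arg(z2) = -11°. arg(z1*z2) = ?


arg(z1*z2) = -101° - 11° = -112°
Normalized to (-180°, 180°]: -112°

-112°


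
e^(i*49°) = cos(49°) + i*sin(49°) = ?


cos(49°) = 0.6561
sin(49°) = 0.7547

e^(i*49°) = 0.6561 + 0.7547i


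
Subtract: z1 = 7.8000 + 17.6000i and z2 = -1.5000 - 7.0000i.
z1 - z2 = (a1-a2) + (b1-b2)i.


Real: 7.8 + 1.5 = 9.3
Imag: 17.6 + 7 = 24.6

9.3000 + 24.6000i


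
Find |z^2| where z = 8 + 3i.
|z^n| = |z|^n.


|z| = sqrt(64+9) = sqrt(73) = 8.5440
|z^2| = |z|^2 = (sqrt(73))^2 = 73

|z^2| = 73


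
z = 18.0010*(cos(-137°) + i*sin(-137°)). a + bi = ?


a = 18.0010*cos(-137°) = 18.0010*(-0.731354) = -13.1651
b = 18.0010*sin(-137°) = 18.0010*(-0.682) = -12.2767

-13.1651 - 12.2767i


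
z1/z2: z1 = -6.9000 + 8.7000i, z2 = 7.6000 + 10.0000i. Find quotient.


Conjugate of z2 = 7.6000 - 10.0000i
Numerator: (-6.9000 + 8.7000i)(7.6000 - 10.0000i) = 34.5600 + 135.1200i
Denominator: 7.6^2 + 10^2 = 157.76
Result = (34.5600 + 135.1200i)/157.76

0.2191 + 0.8565i


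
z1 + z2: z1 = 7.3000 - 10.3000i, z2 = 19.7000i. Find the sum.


Real: 7.3 + 0 = 7.3
Imag: -10.3 + 19.7 = 9.4

7.3000 + 9.4000i


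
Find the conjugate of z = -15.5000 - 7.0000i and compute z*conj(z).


z_bar = -15.5000 + 7.0000i
z*z_bar = (-15.5)^2 + (-7)^2 = 240.25 + 49 = 289.25

z_bar = -15.5000 + 7.0000i, z*z_bar = 289.25


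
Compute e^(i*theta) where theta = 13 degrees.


cos(13°) = 0.9744
sin(13°) = 0.2250

e^(i*13°) = 0.9744 + 0.2250i


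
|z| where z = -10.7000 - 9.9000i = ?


|z| = sqrt((-10.7)^2 + (-9.9)^2) = sqrt(114.49 + 98.01) = sqrt(212.5) = 14.5774

|z| = 14.5774


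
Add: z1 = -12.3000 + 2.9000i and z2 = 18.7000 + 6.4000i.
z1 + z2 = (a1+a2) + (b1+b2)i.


Real: -12.3 + 18.7 = 6.4
Imag: 2.9 + 6.4 = 9.3

6.4000 + 9.3000i


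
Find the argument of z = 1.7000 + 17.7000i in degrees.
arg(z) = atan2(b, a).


Re = 1.7, Im = 17.7
arg = atan2(17.7, 1.7) = 84.5138 degrees

arg(z) = 84.5138 degrees


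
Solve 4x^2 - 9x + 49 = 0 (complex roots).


disc = (-9)^2 - 4*4*49 = 81 - 784 = -703
sqrt(|disc|) = sqrt(703) = 26.5141
Real part = 9/(2*4) = 1.1250
Imag part = 26.5141/(2*4) = 3.3143

1.1250 ± 3.3143i


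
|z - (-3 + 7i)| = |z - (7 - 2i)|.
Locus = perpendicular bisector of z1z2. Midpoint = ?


Equal distances means the locus is the perpendicular bisector of z1 and z2.
Midpoint = ((-3+7)/2, (7+(-2))/2) = (2.0000, 2.5000)

Perpendicular bisector through (2.0000, 2.5000)


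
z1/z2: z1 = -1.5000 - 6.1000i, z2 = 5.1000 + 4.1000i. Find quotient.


Conjugate of z2 = 5.1000 - 4.1000i
Numerator: (-1.5000 - 6.1000i)(5.1000 - 4.1000i) = -32.6600 - 24.9600i
Denominator: 5.1^2 + 4.1^2 = 42.82
Result = (-32.6600 - 24.9600i)/42.82

-0.7627 - 0.5829i


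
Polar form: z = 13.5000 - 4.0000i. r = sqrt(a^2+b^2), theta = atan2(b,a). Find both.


r = sqrt(182.25+16) = sqrt(198.25) = 14.0801
theta = atan2(-4, 13.5) = -16.5044 degrees

r = 14.0801, theta = -16.5044 degrees


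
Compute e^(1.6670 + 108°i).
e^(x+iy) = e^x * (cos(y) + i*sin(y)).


e^1.6670 = 5.29626
cos(108°) = -0.309017
sin(108°) = 0.951057
Real = 5.29626*(-0.309017) = -1.6366
Imag = 5.29626*0.951057 = 5.0370

-1.6366 + 5.0370i


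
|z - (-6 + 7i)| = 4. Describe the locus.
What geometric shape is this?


|z - z0| = r is a circle with center z0 and radius r.
Center = (-6, 7), radius = 4

Circle with center (-6, 7) and radius 4


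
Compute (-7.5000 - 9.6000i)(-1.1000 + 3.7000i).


Real = -7.5*(-1.1) - (-9.6)*3.7 = 8.25 - (-35.52) = 43.77
Imag = -7.5*3.7 - (1.1)*(-9.6) = -27.75 + 10.56 = -17.19

43.7700 - 17.1900i


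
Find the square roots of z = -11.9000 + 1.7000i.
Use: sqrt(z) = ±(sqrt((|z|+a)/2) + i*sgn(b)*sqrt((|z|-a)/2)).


|z| = sqrt(141.61+2.89) = 12.0208
sqrt((|z|+a)/2) = sqrt((12.0208+(-11.9))/2) = sqrt(0.0604) = 0.2458
sqrt((|z|-a)/2) = sqrt((12.0208-(-11.9))/2) = sqrt(11.9604) = 3.4584

±(0.2458 + 3.4584i) i.e. 0.2458 + 3.4584i and -0.2458 - 3.4584i


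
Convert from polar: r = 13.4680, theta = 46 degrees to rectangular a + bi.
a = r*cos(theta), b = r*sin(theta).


a = 13.4680*cos(46°) = 13.4680*0.69466 = 9.3557
b = 13.4680*sin(46°) = 13.4680*0.71934 = 9.6881

9.3557 + 9.6881i


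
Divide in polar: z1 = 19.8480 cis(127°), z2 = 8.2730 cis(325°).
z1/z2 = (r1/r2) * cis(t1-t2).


r = 19.8480 / 8.2730 = 2.3991
theta = 127° - 325° = -198° = 162° (mod 360)

2.3991 cis(162°)


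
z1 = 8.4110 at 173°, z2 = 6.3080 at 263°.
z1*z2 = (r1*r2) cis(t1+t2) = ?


r = 8.4110 * 6.3080 = 53.0566
theta = 173° + 263° = 436° = 76° (mod 360)

53.0566 cis(76°)


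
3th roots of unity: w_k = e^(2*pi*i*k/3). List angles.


The 3th roots of unity are cis(360k/3°) for k=0..2
Angle step = 360/3 = 120°
Primitive root: cis(120°)
Primitive root = -0.5000 + 0.8660i

3 roots at angles: 0°, 120°, 240°


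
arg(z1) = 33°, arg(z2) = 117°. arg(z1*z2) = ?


arg(z1*z2) = 33° + 117° = 150°
Normalized to (-180°, 180°]: 150°

150°


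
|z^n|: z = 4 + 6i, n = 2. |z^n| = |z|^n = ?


|z| = sqrt(16+36) = sqrt(52) = 7.2111
|z^2| = |z|^2 = (sqrt(52))^2 = 52

|z^2| = 52


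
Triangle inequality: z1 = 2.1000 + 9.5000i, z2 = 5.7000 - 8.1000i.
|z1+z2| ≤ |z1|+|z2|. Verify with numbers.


|z1| = sqrt(2.1^2 + 9.5^2) = sqrt(94.66) = 9.7293
|z2| = sqrt(5.7^2 + (-8.1)^2) = sqrt(98.1) = 9.9045
z1+z2 = 7.8000 + 1.4000i
|z1+z2| = sqrt(62.8) = 7.9246
|z1|+|z2| = 9.7293 + 9.9045 = 19.6338

|z1+z2| = 7.9246 ≤ |z1|+|z2| = 19.6338 (verified)


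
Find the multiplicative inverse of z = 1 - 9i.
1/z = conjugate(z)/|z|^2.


|z|^2 = 1+81 = 82
1/z = (1 + 9i)/82

1/z = 0.0122 + 0.1098i


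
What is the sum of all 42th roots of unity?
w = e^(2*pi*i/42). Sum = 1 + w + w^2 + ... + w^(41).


The sum of all 42th roots of unity is 0.
Geometric series: (1 - w^42)/(1 - w) = (1-1)/(1-w) = 0 since w^42 = 1, w ≠ 1.
Alternatively: coefficient of z^41 in z^42 - 1 is 0.

0


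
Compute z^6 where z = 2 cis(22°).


r^6 = 2^6 = 64
n*theta = 6*22° = 132° = 132° (mod 360)
a = 64*cos(132°) = -42.8244
b = 64*sin(132°) = 47.5613

64 cis(132°) = -42.8244 + 47.5613i


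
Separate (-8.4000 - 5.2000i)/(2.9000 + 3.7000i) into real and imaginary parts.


Multiply by conjugate: (-8.4000 - 5.2000i)(2.9000 - 3.7000i) / (2.9^2 + 3.7^2)
Numerator real = -8.4*2.9 - (5.2)*3.7 = -43.6
Numerator imag = -5.2*2.9 - (-8.4)*3.7 = 16
Denominator = 22.1
Re(z) = -43.6/22.1 = -1.9729
Im(z) = 16/22.1 = 0.7240

Re(z) = -1.9729, Im(z) = 0.7240


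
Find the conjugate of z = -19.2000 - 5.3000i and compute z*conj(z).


z_bar = -19.2000 + 5.3000i
z*z_bar = (-19.2)^2 + (-5.3)^2 = 368.64 + 28.09 = 396.73

z_bar = -19.2000 + 5.3000i, z*z_bar = 396.73


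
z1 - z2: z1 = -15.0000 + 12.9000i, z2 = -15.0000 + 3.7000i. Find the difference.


Real: -15 + 15 = 0
Imag: 12.9 - 3.7 = 9.2

9.2000i


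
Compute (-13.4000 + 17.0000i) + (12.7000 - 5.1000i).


Real: -13.4 + 12.7 = -0.7
Imag: 17 - 5.1 = 11.9

-0.7000 + 11.9000i


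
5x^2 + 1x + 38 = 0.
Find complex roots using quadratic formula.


disc = 1^2 - 4*5*38 = 1 - 760 = -759
sqrt(|disc|) = sqrt(759) = 27.5500
Real part = -1/(2*5) = -0.1000
Imag part = 27.5500/(2*5) = 2.7550

-0.1000 ± 2.7550i


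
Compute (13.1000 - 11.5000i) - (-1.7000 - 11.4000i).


Real: 13.1 + 1.7 = 14.8
Imag: -11.5 + 11.4 = -0.1

14.8000 - 0.1000i


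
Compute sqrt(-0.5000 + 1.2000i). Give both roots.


|z| = sqrt(0.25+1.44) = 1.3000
sqrt((|z|+a)/2) = sqrt((1.3000+(-0.5))/2) = sqrt(0.4000) = 0.6325
sqrt((|z|-a)/2) = sqrt((1.3000-(-0.5))/2) = sqrt(0.9000) = 0.9487

±(0.6325 + 0.9487i) i.e. 0.6325 + 0.9487i and -0.6325 - 0.9487i


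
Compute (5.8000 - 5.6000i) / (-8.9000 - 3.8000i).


Conjugate of z2 = -8.9000 + 3.8000i
Numerator: (5.8000 - 5.6000i)(-8.9000 + 3.8000i) = -30.3400 + 71.8800i
Denominator: (-8.9)^2 + (-3.8)^2 = 93.65
Result = (-30.3400 + 71.8800i)/93.65

-0.3240 + 0.7675i


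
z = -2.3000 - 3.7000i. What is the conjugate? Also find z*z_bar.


z_bar = -2.3000 + 3.7000i
z*z_bar = (-2.3)^2 + (-3.7)^2 = 5.29 + 13.69 = 18.98

z_bar = -2.3000 + 3.7000i, z*z_bar = 18.98


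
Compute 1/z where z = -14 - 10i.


|z|^2 = 196+100 = 296
1/z = (-14 + 10i)/296

1/z = -0.0473 + 0.0338i


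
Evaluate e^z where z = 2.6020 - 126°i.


e^2.6020 = 13.4907
cos(-126°) = -0.587785
sin(-126°) = -0.80902
Real = 13.4907*(-0.587785) = -7.9296
Imag = 13.4907*(-0.80902) = -10.9142

-7.9296 - 10.9142i


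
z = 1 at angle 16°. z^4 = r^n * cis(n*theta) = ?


r^4 = 1^4 = 1
n*theta = 4*16° = 64° = 64° (mod 360)
a = 1*cos(64°) = 0.4384
b = 1*sin(64°) = 0.8988

1 cis(64°) = 0.4384 + 0.8988i


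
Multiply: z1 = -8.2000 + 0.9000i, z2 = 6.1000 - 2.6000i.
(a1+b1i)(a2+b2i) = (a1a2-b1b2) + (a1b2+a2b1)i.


Real = -8.2*6.1 - 0.9*(-2.6) = -50.02 - (-2.34) = -47.68
Imag = -8.2*(-2.6) + 6.1*0.9 = 21.32 + 5.49 = 26.81

-47.6800 + 26.8100i


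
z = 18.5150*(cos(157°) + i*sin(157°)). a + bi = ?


a = 18.5150*cos(157°) = 18.5150*(-0.9205) = -17.0431
b = 18.5150*sin(157°) = 18.5150*0.39073 = 7.2344

-17.0431 + 7.2344i


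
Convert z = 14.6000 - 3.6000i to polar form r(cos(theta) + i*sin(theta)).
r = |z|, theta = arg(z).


r = sqrt(213.16+12.96) = sqrt(226.12) = 15.0373
theta = atan2(-3.6, 14.6) = -13.8514 degrees

r = 15.0373, theta = -13.8514 degrees


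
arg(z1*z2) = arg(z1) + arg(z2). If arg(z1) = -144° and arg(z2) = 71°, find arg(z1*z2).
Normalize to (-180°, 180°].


arg(z1*z2) = -144° + 71° = -73°
Normalized to (-180°, 180°]: -73°

-73°


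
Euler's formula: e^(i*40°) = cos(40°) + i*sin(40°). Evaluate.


cos(40°) = 0.7660
sin(40°) = 0.6428

e^(i*40°) = 0.7660 + 0.6428i


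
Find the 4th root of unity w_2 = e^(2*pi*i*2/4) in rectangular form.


Angle = 360*2/4 = 180°
a = cos(180°) = -1.0000
b = sin(180°) = 0

-1.0000 + 0i


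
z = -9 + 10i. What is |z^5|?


|z| = sqrt(81+100) = sqrt(181) = 13.4536
|z^5| = |z|^5 = (sqrt(181))^5 = 181^2 * sqrt(181) = 32761*sqrt(181)

|z^5| = 32761*sqrt(181) ≈ 440754.1774


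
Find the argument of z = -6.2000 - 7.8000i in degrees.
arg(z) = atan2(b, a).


Re = -6.2, Im = -7.8
arg = atan2(-7.8, -6.2) = -128.4802 degrees

arg(z) = -128.4802 degrees


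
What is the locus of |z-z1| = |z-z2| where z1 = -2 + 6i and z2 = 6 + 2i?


Equal distances means the locus is the perpendicular bisector of z1 and z2.
Midpoint = ((-2+6)/2, (6+2)/2) = (2.0000, 4.0000)

Perpendicular bisector through (2.0000, 4.0000)


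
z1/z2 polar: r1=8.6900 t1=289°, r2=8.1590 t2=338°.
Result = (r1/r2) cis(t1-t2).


r = 8.6900 / 8.1590 = 1.0651
theta = 289° - 338° = -49° = 311° (mod 360)

1.0651 cis(311°)


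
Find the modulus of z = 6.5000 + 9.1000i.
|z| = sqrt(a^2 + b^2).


|z| = sqrt(6.5^2 + 9.1^2) = sqrt(42.25 + 82.81) = sqrt(125.06) = 11.1830

|z| = 11.1830


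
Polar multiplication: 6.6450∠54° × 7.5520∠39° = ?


r = 6.6450 * 7.5520 = 50.1830
theta = 54° + 39° = 93° = 93° (mod 360)

50.1830 cis(93°)


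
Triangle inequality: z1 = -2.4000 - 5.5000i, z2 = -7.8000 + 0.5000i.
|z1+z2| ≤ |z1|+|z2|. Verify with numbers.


|z1| = sqrt((-2.4)^2 + (-5.5)^2) = sqrt(36.01) = 6.0008
|z2| = sqrt((-7.8)^2 + 0.5^2) = sqrt(61.09) = 7.8160
z1+z2 = -10.2000 - 5.0000i
|z1+z2| = sqrt(129.04) = 11.3596
|z1|+|z2| = 6.0008 + 7.8160 = 13.8168

|z1+z2| = 11.3596 ≤ |z1|+|z2| = 13.8168 (verified)


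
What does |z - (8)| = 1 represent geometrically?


|z - z0| = r is a circle with center z0 and radius r.
Center = (8, 0), radius = 1

Circle with center (8, 0) and radius 1


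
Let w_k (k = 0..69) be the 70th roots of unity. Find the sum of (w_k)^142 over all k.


The roots are w_k = w^k with w = e^(2*pi*i/70), and (w^k)^142 = (w^142)^k.
So S = 1 + u + u^2 + ... + u^(69) with u = w^142.
142 = 2*70 + 2, so 142 is not a multiple of 70: u = (w^70)^2 * w^2 = w^2 ≠ 1 (w is a primitive 70th root), while u^70 = (w^70)^142 = 1.
Geometric series: S = (1 - u^70)/(1 - u) = (1 - 1)/(1 - u) = 0

S = 0


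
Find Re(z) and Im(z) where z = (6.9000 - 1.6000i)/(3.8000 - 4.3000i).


Multiply by conjugate: (6.9000 - 1.6000i)(3.8000 + 4.3000i) / (3.8^2 + (-4.3)^2)
Numerator real = 6.9*3.8 - (1.6)*(-4.3) = 33.1
Numerator imag = -1.6*3.8 - 6.9*(-4.3) = 23.59
Denominator = 32.93
Re(z) = 33.1/32.93 = 1.0052
Im(z) = 23.59/32.93 = 0.7164

Re(z) = 1.0052, Im(z) = 0.7164


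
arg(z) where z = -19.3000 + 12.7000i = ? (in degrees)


Re = -19.3, Im = 12.7
arg = atan2(12.7, -19.3) = 146.6538 degrees

arg(z) = 146.6538 degrees


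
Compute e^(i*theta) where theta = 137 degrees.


cos(137°) = -0.7314
sin(137°) = 0.6820

e^(i*137°) = -0.7314 + 0.6820i


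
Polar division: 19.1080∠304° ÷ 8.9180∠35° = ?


r = 19.1080 / 8.9180 = 2.1426
theta = 304° - 35° = 269° = 269° (mod 360)

2.1426 cis(269°)


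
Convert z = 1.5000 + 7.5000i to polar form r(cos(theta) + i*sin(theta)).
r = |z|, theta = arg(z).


r = sqrt(2.25+56.25) = sqrt(58.5) = 7.6485
theta = atan2(7.5, 1.5) = 78.6901 degrees

r = 7.6485, theta = 78.6901 degrees


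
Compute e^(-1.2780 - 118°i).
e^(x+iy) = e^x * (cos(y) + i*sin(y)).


e^-1.2780 = 0.2786
cos(-118°) = -0.4695
sin(-118°) = -0.8829
Real = 0.2786*(-0.4695) = -0.1308
Imag = 0.2786*(-0.8829) = -0.2460

-0.1308 - 0.2460i


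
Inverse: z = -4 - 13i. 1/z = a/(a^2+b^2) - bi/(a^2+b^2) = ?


|z|^2 = 16+169 = 185
1/z = (-4 + 13i)/185

1/z = -0.0216 + 0.0703i


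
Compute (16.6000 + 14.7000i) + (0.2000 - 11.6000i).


Real: 16.6 + 0.2 = 16.8
Imag: 14.7 - 11.6 = 3.1

16.8000 + 3.1000i


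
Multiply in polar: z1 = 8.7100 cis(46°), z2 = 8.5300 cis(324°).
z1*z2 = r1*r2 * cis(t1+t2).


r = 8.7100 * 8.5300 = 74.2963
theta = 46° + 324° = 370° = 10° (mod 360)

74.2963 cis(10°)


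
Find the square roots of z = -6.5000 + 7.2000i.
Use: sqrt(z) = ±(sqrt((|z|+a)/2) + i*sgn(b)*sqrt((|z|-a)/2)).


|z| = sqrt(42.25+51.84) = 9.7000
sqrt((|z|+a)/2) = sqrt((9.7000+(-6.5))/2) = sqrt(1.6000) = 1.2649
sqrt((|z|-a)/2) = sqrt((9.7000-(-6.5))/2) = sqrt(8.1000) = 2.8460

±(1.2649 + 2.8460i) i.e. 1.2649 + 2.8460i and -1.2649 - 2.8460i


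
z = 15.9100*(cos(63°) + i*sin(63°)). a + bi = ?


a = 15.9100*cos(63°) = 15.9100*0.45399 = 7.2230
b = 15.9100*sin(63°) = 15.9100*0.891007 = 14.1759

7.2230 + 14.1759i


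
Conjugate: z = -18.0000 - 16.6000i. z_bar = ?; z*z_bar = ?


z_bar = -18.0000 + 16.6000i
z*z_bar = (-18)^2 + (-16.6)^2 = 324 + 275.56 = 599.56

z_bar = -18.0000 + 16.6000i, z*z_bar = 599.56


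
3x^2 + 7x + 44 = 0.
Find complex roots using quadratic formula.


disc = 7^2 - 4*3*44 = 49 - 528 = -479
sqrt(|disc|) = sqrt(479) = 21.8861
Real part = -7/(2*3) = -1.1667
Imag part = 21.8861/(2*3) = 3.6477

-1.1667 ± 3.6477i


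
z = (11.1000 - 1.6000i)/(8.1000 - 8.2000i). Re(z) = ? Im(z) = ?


Multiply by conjugate: (11.1000 - 1.6000i)(8.1000 + 8.2000i) / (8.1^2 + (-8.2)^2)
Numerator real = 11.1*8.1 - (1.6)*(-8.2) = 103.03
Numerator imag = -1.6*8.1 - 11.1*(-8.2) = 78.06
Denominator = 132.85
Re(z) = 103.03/132.85 = 0.7755
Im(z) = 78.06/132.85 = 0.5876

Re(z) = 0.7755, Im(z) = 0.5876


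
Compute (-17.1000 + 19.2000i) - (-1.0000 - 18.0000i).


Real: -17.1 + 1 = -16.1
Imag: 19.2 + 18 = 37.2

-16.1000 + 37.2000i


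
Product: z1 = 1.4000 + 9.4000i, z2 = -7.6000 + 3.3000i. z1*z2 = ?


Real = 1.4*(-7.6) - 9.4*3.3 = -10.64 - 31.02 = -41.66
Imag = 1.4*3.3 - (7.6)*9.4 = 4.62 - (71.44) = -66.82

-41.6600 - 66.8200i


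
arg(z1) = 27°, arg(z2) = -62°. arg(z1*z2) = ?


arg(z1*z2) = 27° - 62° = -35°
Normalized to (-180°, 180°]: -35°

-35°


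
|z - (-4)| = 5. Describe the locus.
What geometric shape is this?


|z - z0| = r is a circle with center z0 and radius r.
Center = (-4, 0), radius = 5

Circle with center (-4, 0) and radius 5


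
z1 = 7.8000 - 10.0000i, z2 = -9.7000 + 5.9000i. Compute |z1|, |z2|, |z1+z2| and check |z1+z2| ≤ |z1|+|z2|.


|z1| = sqrt(7.8^2 + (-10)^2) = sqrt(160.84) = 12.6823
|z2| = sqrt((-9.7)^2 + 5.9^2) = sqrt(128.9) = 11.3534
z1+z2 = -1.9000 - 4.1000i
|z1+z2| = sqrt(20.42) = 4.5188
|z1|+|z2| = 12.6823 + 11.3534 = 24.0357

|z1+z2| = 4.5188 ≤ |z1|+|z2| = 24.0357 (verified)


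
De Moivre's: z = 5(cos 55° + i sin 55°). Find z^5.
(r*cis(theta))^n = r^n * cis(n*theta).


r^5 = 5^5 = 3125
n*theta = 5*55° = 275° = 275° (mod 360)
a = 3125*cos(275°) = 272.3617
b = 3125*sin(275°) = -3113.1084

3125 cis(275°) = 272.3617 - 3113.1084i


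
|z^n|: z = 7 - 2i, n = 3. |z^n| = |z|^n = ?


|z| = sqrt(49+4) = sqrt(53) = 7.2801
|z^3| = |z|^3 = (sqrt(53))^3 = 53*sqrt(53)

|z^3| = 53*sqrt(53) ≈ 385.8458


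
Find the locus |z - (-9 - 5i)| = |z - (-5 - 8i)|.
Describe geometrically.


Equal distances means the locus is the perpendicular bisector of z1 and z2.
Midpoint = ((-9+(-5))/2, (-5+(-8))/2) = (-7.0000, -6.5000)

Perpendicular bisector through (-7.0000, -6.5000)


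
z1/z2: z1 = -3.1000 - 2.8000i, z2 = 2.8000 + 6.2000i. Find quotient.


Conjugate of z2 = 2.8000 - 6.2000i
Numerator: (-3.1000 - 2.8000i)(2.8000 - 6.2000i) = -26.0400 + 11.3800i
Denominator: 2.8^2 + 6.2^2 = 46.28
Result = (-26.0400 + 11.3800i)/46.28

-0.5627 + 0.2459i


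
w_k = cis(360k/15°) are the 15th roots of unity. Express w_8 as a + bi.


Angle = 360*8/15 = 192°
a = cos(192°) = -0.9781
b = sin(192°) = -0.2079

-0.9781 - 0.2079i


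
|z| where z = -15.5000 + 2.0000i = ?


|z| = sqrt((-15.5)^2 + 2^2) = sqrt(240.25 + 4) = sqrt(244.25) = 15.6285

|z| = 15.6285


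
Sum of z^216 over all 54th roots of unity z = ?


The roots are w_k = w^k with w = e^(2*pi*i/54), and (w^k)^216 = (w^216)^k.
So S = 1 + u + u^2 + ... + u^(53) with u = w^216.
216 = 4*54 + 0, so 216 is a multiple of 54 and u = (w^54)^4 = 1.
Every one of the 54 terms equals 1: S = 54

S = 54


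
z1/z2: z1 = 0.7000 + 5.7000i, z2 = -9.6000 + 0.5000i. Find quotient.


Conjugate of z2 = -9.6000 - 0.5000i
Numerator: (0.7000 + 5.7000i)(-9.6000 - 0.5000i) = -3.8700 - 55.0700i
Denominator: (-9.6)^2 + 0.5^2 = 92.41
Result = (-3.8700 - 55.0700i)/92.41

-0.0419 - 0.5959i


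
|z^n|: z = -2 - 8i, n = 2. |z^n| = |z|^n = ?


|z| = sqrt(4+64) = sqrt(68) = 8.2462
|z^2| = |z|^2 = (sqrt(68))^2 = 68

|z^2| = 68


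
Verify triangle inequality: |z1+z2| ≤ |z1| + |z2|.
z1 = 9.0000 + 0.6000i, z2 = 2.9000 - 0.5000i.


|z1| = sqrt(9^2 + 0.6^2) = sqrt(81.36) = 9.0200
|z2| = sqrt(2.9^2 + (-0.5)^2) = sqrt(8.66) = 2.9428
z1+z2 = 11.9000 + 0.1000i
|z1+z2| = sqrt(141.62) = 11.9004
|z1|+|z2| = 9.0200 + 2.9428 = 11.9628

|z1+z2| = 11.9004 ≤ |z1|+|z2| = 11.9628 (verified)


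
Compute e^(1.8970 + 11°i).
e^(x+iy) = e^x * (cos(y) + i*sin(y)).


e^1.8970 = 6.6659
cos(11°) = 0.98163
sin(11°) = 0.1908
Real = 6.6659*0.98163 = 6.5434
Imag = 6.6659*0.1908 = 1.2719

6.5434 + 1.2719i


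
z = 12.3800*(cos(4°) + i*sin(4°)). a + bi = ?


a = 12.3800*cos(4°) = 12.3800*0.99756 = 12.3498
b = 12.3800*sin(4°) = 12.3800*0.06976 = 0.8636

12.3498 + 0.8636i


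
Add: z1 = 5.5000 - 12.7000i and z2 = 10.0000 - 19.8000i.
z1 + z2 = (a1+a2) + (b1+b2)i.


Real: 5.5 + 10 = 15.5
Imag: -12.7 - 19.8 = -32.5

15.5000 - 32.5000i


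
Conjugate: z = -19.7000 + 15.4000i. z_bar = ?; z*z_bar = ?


z_bar = -19.7000 - 15.4000i
z*z_bar = (-19.7)^2 + 15.4^2 = 388.09 + 237.16 = 625.25

z_bar = -19.7000 - 15.4000i, z*z_bar = 625.25


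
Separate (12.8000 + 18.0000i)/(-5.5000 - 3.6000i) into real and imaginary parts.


Multiply by conjugate: (12.8000 + 18.0000i)(-5.5000 + 3.6000i) / ((-5.5)^2 + (-3.6)^2)
Numerator real = 12.8*(-5.5) + 18*(-3.6) = -135.2
Numerator imag = 18*(-5.5) - 12.8*(-3.6) = -52.92
Denominator = 43.21
Re(z) = -135.2/43.21 = -3.1289
Im(z) = -52.92/43.21 = -1.2247

Re(z) = -3.1289, Im(z) = -1.2247


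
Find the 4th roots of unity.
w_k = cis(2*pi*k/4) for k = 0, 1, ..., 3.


The 4th roots of unity are cis(360k/4°) for k=0..3
Angle step = 360/4 = 90°
Primitive root: cis(90°)
Primitive root = 0 + 1.0000i

4 roots at angles: 0°, 90°, 180°, 270°


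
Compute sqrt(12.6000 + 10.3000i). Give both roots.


|z| = sqrt(158.76+106.09) = 16.2742
sqrt((|z|+a)/2) = sqrt((16.2742+12.6)/2) = sqrt(14.4371) = 3.7996
sqrt((|z|-a)/2) = sqrt((16.2742-12.6)/2) = sqrt(1.8371) = 1.3554

±(3.7996 + 1.3554i) i.e. 3.7996 + 1.3554i and -3.7996 - 1.3554i


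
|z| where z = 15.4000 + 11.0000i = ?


|z| = sqrt(15.4^2 + 11^2) = sqrt(237.16 + 121) = sqrt(358.16) = 18.9251

|z| = 18.9251


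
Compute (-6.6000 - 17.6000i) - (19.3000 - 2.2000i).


Real: -6.6 - 19.3 = -25.9
Imag: -17.6 + 2.2 = -15.4

-25.9000 - 15.4000i


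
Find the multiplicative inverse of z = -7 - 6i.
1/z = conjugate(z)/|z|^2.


|z|^2 = 49+36 = 85
1/z = (-7 + 6i)/85

1/z = -0.0824 + 0.0706i


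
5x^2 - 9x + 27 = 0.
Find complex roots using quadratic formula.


disc = (-9)^2 - 4*5*27 = 81 - 540 = -459
sqrt(|disc|) = sqrt(459) = 21.4243
Real part = 9/(2*5) = 0.9000
Imag part = 21.4243/(2*5) = 2.1424

0.9000 ± 2.1424i


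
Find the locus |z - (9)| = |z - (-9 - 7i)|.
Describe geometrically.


Equal distances means the locus is the perpendicular bisector of z1 and z2.
Midpoint = ((9+(-9))/2, (0+(-7))/2) = (0, -3.5000)

Perpendicular bisector through (0, -3.5000)


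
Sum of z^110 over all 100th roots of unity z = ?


The roots are w_k = w^k with w = e^(2*pi*i/100), and (w^k)^110 = (w^110)^k.
So S = 1 + u + u^2 + ... + u^(99) with u = w^110.
110 = 1*100 + 10, so 110 is not a multiple of 100: u = (w^100)^1 * w^10 = w^10 ≠ 1 (w is a primitive 100th root), while u^100 = (w^100)^110 = 1.
Geometric series: S = (1 - u^100)/(1 - u) = (1 - 1)/(1 - u) = 0

S = 0


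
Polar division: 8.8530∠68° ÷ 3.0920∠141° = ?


r = 8.8530 / 3.0920 = 2.8632
theta = 68° - 141° = -73° = 287° (mod 360)

2.8632 cis(287°)


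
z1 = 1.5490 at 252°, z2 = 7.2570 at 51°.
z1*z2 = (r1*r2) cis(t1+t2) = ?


r = 1.5490 * 7.2570 = 11.2411
theta = 252° + 51° = 303° = 303° (mod 360)

11.2411 cis(303°)


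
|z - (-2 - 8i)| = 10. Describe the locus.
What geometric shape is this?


|z - z0| = r is a circle with center z0 and radius r.
Center = (-2, -8), radius = 10

Circle with center (-2, -8) and radius 10


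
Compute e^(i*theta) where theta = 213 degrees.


cos(213°) = -0.8387
sin(213°) = -0.5446

e^(i*213°) = -0.8387 - 0.5446i


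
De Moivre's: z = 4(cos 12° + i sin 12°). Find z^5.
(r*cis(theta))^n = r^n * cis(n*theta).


r^5 = 4^5 = 1024
n*theta = 5*12° = 60° = 60° (mod 360)
a = 1024*cos(60°) = 512.0000
b = 1024*sin(60°) = 886.8100

1024 cis(60°) = 512.0000 + 886.8100i


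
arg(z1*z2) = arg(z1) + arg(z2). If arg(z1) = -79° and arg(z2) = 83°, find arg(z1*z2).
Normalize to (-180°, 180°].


arg(z1*z2) = -79° + 83° = 4°
Normalized to (-180°, 180°]: 4°

4°
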